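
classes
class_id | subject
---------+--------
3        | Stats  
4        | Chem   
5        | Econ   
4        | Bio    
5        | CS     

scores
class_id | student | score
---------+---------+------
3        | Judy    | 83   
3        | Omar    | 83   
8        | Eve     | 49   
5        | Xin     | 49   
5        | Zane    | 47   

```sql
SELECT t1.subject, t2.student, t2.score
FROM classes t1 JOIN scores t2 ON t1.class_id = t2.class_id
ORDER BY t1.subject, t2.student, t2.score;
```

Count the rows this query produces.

INNER JOIN keeps only pairs where the ON condition holds.
Matching on t1.class_id = t2.class_id.
Matched pairs: 6.
Total: 6 rows.

6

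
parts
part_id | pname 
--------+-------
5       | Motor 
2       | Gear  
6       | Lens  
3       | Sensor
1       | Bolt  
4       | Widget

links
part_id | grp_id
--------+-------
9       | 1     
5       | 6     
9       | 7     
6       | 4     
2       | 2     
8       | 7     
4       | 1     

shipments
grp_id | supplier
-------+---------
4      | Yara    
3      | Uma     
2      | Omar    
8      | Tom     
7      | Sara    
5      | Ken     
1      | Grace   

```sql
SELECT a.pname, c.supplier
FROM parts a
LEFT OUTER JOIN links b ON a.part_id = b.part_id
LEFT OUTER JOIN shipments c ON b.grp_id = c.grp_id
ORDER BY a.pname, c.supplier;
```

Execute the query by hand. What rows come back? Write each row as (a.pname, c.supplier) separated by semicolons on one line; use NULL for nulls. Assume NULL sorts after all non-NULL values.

Joins associate left-to-right: parts LEFT JOIN links on part_id gives 6 intermediate row(s).
Then LEFT JOIN `shipments c` on grp_id: each of those 6 rows is kept; rows whose b.grp_id has no match in c get NULL for c's columns.

(Bolt, NULL); (Gear, Omar); (Lens, Yara); (Motor, NULL); (Sensor, NULL); (Widget, Grace)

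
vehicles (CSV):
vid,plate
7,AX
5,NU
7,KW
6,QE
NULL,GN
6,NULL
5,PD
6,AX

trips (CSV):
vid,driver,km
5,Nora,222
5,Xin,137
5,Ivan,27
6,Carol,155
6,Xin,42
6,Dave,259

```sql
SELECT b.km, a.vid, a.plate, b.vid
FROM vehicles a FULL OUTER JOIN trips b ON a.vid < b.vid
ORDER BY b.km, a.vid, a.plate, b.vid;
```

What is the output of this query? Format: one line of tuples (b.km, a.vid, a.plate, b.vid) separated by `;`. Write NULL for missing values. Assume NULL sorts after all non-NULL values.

(27, NULL, NULL, 5); (42, 5, NU, 6); (42, 5, PD, 6); (137, NULL, NULL, 5); (155, 5, NU, 6); (155, 5, PD, 6); (222, NULL, NULL, 5); (259, 5, NU, 6); (259, 5, PD, 6); (NULL, 6, AX, NULL); (NULL, 6, QE, NULL); (NULL, 6, NULL, NULL); (NULL, 7, AX, NULL); (NULL, 7, KW, NULL); (NULL, NULL, GN, NULL)

FULL OUTER JOIN keeps every row from both sides; unmatched rows get NULL for the other side's columns.
Matching on a.vid < b.vid. A NULL in a compared column never satisfies the condition.
- a[0] vid=7 → no match; kept with NULLs on the b side.
- a[1] vid=5 → 3 match(es) in b → 3 row(s).
- a[2] vid=7 → no match; kept with NULLs on the b side.
- a[3] vid=6 → no match; kept with NULLs on the b side.
- a[4] vid=NULL → no match; kept with NULLs on the b side.
- a[5] vid=6 → no match; kept with NULLs on the b side.
- a[6] vid=5 → 3 match(es) in b → 3 row(s).
- a[7] vid=6 → no match; kept with NULLs on the b side.
- plus 3 unmatched b row(s), each kept with NULL a columns.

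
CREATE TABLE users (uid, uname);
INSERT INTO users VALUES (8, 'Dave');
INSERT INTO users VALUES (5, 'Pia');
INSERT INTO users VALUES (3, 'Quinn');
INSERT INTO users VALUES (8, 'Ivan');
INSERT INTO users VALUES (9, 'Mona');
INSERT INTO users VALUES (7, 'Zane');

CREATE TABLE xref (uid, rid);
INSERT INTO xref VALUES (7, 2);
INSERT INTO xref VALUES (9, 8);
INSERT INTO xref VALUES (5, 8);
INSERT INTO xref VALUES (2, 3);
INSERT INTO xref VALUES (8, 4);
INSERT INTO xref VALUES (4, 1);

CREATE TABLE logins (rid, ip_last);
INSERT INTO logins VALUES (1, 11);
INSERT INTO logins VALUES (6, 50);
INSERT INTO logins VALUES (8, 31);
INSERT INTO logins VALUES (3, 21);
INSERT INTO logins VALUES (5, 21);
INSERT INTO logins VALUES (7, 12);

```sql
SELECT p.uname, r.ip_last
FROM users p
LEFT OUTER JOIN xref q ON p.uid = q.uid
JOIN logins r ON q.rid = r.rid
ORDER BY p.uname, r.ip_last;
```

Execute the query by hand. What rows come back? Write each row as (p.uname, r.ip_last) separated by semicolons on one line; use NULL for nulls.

Evaluate left to right. First `users p LEFT JOIN xref q` on uid: 6 row(s).
Then INNER JOIN `logins r` on rid: keep only rows whose q.rid appears in r.

(Mona, 31); (Pia, 31)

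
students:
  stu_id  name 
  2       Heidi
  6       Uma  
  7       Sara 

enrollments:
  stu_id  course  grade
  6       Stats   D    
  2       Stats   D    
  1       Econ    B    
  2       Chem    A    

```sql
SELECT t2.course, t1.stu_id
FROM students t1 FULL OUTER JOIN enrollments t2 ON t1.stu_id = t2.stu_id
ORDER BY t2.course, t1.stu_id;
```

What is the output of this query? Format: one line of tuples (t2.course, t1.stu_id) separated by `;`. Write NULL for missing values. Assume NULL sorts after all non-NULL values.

FULL OUTER JOIN keeps every row from both sides; unmatched rows get NULL for the other side's columns.
Matching on t1.stu_id = t2.stu_id.
Matched pairs: 3; unmatched t1 rows kept: 1; unmatched t2 rows kept: 1.

(Chem, 2); (Econ, NULL); (Stats, 2); (Stats, 6); (NULL, 7)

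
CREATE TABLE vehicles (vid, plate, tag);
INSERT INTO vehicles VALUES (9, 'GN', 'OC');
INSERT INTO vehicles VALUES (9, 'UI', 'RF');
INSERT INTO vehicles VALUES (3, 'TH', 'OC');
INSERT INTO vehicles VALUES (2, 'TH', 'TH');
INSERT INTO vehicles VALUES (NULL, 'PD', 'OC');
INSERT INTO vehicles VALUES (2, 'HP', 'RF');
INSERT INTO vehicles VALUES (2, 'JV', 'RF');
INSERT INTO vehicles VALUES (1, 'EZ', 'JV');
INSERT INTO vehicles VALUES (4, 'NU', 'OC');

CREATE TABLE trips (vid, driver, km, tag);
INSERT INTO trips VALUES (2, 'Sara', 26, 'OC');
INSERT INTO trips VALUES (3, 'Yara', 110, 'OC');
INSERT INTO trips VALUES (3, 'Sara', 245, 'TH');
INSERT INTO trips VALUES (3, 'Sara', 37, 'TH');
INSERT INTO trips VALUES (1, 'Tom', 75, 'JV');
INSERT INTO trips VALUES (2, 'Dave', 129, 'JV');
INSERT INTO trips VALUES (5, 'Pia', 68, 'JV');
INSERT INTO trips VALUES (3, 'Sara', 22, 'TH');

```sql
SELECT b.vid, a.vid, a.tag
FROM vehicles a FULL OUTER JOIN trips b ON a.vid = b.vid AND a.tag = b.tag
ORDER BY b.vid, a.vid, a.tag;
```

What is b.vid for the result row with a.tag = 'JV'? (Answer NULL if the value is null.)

1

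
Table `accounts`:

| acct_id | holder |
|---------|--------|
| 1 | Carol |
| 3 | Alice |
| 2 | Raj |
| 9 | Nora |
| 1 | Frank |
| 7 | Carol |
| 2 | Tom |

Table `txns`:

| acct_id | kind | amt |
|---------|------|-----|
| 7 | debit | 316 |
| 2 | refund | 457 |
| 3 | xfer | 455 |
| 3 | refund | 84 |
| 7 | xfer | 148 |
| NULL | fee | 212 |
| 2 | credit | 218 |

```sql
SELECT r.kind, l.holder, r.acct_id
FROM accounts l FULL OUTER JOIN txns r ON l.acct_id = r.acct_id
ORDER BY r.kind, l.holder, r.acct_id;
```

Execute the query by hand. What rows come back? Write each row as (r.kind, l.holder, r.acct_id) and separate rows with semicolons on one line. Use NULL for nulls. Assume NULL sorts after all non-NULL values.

FULL OUTER JOIN keeps every row from both sides; unmatched rows get NULL for the other side's columns.
Matching on l.acct_id = r.acct_id. A NULL in a compared column never satisfies the condition.
- l row (acct_id=1): no match → kept, r columns NULL.
- l row (acct_id=3): matches 2 r row(s) → 2 output row(s).
- l row (acct_id=2): matches 2 r row(s) → 2 output row(s).
- l row (acct_id=9): no match → kept, r columns NULL.
- l row (acct_id=1): no match → kept, r columns NULL.
- l row (acct_id=7): matches 2 r row(s) → 2 output row(s).
- l row (acct_id=2): matches 2 r row(s) → 2 output row(s).
- plus 1 unmatched r row(s), each kept with NULL l columns.

(credit, Raj, 2); (credit, Tom, 2); (debit, Carol, 7); (fee, NULL, NULL); (refund, Alice, 3); (refund, Raj, 2); (refund, Tom, 2); (xfer, Alice, 3); (xfer, Carol, 7); (NULL, Carol, NULL); (NULL, Frank, NULL); (NULL, Nora, NULL)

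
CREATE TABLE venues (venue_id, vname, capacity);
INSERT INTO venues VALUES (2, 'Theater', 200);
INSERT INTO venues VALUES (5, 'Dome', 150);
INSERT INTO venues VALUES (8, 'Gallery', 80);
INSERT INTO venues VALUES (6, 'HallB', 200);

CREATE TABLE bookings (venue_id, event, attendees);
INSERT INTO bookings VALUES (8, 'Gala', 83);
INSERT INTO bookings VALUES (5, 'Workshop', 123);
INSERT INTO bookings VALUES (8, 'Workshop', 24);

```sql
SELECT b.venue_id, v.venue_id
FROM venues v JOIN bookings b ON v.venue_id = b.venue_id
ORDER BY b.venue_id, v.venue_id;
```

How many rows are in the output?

3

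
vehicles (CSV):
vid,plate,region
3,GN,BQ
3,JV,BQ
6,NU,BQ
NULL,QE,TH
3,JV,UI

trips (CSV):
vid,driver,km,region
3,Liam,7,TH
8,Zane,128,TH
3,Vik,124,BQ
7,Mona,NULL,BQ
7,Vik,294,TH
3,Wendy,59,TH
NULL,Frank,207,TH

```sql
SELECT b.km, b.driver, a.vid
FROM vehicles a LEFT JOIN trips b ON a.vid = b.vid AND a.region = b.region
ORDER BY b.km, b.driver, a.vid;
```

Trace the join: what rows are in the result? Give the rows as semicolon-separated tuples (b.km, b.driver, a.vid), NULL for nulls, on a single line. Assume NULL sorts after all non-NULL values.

(124, Vik, 3); (124, Vik, 3); (NULL, NULL, 3); (NULL, NULL, 6); (NULL, NULL, NULL)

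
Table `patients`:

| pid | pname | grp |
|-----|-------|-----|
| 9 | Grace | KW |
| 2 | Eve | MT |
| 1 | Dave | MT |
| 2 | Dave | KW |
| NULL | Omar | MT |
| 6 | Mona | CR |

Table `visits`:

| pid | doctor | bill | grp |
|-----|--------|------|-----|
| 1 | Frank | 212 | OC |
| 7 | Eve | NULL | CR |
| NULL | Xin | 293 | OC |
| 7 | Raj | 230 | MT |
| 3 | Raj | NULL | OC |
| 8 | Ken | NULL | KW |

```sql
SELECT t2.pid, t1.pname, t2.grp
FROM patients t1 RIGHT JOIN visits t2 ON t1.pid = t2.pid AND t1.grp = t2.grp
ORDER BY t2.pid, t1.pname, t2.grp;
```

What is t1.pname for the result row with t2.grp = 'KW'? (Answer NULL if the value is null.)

RIGHT JOIN keeps every row from `visits`; unmatched rows get NULL for `patients`'s columns.
Matching on t1.pid = t2.pid AND t1.grp = t2.grp. A NULL in a compared column never satisfies the condition.
- t1 row (pid=9, grp=KW): no match.
- t1 row (pid=2, grp=MT): no match.
- t1 row (pid=1, grp=MT): no match.
- t1 row (pid=2, grp=KW): no match.
- t1 row (pid=NULL, grp=MT): no match.
- t1 row (pid=6, grp=CR): no match.
- 6 row(s) from t2 found no t1 partner → padded with NULL.

NULL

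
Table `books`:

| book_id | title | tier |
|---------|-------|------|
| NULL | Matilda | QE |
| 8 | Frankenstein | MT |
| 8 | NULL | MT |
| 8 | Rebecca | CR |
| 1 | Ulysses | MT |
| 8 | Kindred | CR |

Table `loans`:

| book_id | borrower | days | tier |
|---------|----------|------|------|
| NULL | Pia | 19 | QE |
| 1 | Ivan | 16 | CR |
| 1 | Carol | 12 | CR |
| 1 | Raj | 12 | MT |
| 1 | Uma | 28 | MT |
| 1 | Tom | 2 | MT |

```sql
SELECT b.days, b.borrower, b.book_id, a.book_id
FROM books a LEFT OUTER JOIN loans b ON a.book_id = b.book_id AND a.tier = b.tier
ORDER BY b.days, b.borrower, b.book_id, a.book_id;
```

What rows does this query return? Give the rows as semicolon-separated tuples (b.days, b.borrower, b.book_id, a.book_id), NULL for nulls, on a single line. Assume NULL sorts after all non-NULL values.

(2, Tom, 1, 1); (12, Raj, 1, 1); (28, Uma, 1, 1); (NULL, NULL, NULL, 8); (NULL, NULL, NULL, 8); (NULL, NULL, NULL, 8); (NULL, NULL, NULL, 8); (NULL, NULL, NULL, NULL)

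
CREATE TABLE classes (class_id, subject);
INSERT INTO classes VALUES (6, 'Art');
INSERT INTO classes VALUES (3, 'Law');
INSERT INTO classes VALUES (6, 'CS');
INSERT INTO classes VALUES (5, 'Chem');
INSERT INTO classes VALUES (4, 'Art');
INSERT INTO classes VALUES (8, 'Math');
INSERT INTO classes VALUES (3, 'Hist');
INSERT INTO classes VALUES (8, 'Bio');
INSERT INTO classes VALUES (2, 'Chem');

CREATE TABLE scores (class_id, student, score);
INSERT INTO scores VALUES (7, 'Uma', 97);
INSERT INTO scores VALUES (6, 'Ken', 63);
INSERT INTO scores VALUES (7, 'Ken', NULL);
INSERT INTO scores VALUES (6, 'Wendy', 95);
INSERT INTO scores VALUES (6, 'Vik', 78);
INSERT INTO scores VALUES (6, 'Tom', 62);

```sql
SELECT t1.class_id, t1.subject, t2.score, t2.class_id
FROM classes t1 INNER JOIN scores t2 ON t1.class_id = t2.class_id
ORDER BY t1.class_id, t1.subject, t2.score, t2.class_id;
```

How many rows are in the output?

INNER JOIN keeps only pairs where the ON condition holds.
Matching on t1.class_id = t2.class_id.
Matched pairs: 8.
Total: 8 rows.

8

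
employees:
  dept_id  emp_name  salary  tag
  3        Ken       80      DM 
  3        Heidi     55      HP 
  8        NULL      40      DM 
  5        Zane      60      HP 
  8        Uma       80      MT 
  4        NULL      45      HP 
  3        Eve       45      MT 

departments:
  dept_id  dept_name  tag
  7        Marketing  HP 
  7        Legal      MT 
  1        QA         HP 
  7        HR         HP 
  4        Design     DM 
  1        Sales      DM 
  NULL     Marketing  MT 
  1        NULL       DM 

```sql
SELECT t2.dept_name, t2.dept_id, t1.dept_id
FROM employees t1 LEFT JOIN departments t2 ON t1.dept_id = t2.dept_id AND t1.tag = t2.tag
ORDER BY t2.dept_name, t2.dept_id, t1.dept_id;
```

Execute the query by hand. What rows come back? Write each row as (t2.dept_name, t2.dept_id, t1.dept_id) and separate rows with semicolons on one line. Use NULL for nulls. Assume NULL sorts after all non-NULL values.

LEFT JOIN keeps every row from `employees`; unmatched rows get NULL for `departments`'s columns.
Matching on t1.dept_id = t2.dept_id AND t1.tag = t2.tag. A NULL in a compared column never satisfies the condition.
- t1[0] dept_id=3, tag=DM → no match; kept with NULLs on the t2 side.
- t1[1] dept_id=3, tag=HP → no match; kept with NULLs on the t2 side.
- t1[2] dept_id=8, tag=DM → no match; kept with NULLs on the t2 side.
- t1[3] dept_id=5, tag=HP → no match; kept with NULLs on the t2 side.
- t1[4] dept_id=8, tag=MT → no match; kept with NULLs on the t2 side.
- t1[5] dept_id=4, tag=HP → no match; kept with NULLs on the t2 side.
- t1[6] dept_id=3, tag=MT → no match; kept with NULLs on the t2 side.
After projecting and ordering:
t2.dept_name | t2.dept_id | t1.dept_id
NULL | NULL | 3
NULL | NULL | 3
NULL | NULL | 3
NULL | NULL | 4
NULL | NULL | 5
NULL | NULL | 8
NULL | NULL | 8

(NULL, NULL, 3); (NULL, NULL, 3); (NULL, NULL, 3); (NULL, NULL, 4); (NULL, NULL, 5); (NULL, NULL, 8); (NULL, NULL, 8)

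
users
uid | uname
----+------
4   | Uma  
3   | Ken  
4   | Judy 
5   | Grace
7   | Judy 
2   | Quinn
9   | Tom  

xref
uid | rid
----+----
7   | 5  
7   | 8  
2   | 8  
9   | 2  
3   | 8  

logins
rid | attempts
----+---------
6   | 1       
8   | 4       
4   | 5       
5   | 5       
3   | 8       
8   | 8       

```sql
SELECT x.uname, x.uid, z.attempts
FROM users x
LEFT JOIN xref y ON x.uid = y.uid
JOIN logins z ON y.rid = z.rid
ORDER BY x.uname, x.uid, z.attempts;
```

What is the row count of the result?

Step 1 — x LEFT JOIN y on uid → 8 row(s).
Then INNER JOIN `logins z` on rid: keep only rows whose y.rid appears in z.
Result: 7 row(s).

7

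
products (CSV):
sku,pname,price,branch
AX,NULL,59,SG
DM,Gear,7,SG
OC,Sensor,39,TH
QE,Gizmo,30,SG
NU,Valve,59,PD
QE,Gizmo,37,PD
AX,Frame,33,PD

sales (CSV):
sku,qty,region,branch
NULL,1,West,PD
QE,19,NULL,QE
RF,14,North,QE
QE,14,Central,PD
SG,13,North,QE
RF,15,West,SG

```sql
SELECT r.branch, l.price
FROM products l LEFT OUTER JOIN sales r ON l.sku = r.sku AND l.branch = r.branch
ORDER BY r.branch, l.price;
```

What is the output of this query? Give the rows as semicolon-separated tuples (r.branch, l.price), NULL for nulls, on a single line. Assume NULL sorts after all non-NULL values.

LEFT JOIN keeps every row from `products`; unmatched rows get NULL for `sales`'s columns.
Matching on l.sku = r.sku AND l.branch = r.branch. A NULL in a compared column never satisfies the condition.
Matched pairs: 1; unmatched l rows kept: 6.

(PD, 37); (NULL, 7); (NULL, 30); (NULL, 33); (NULL, 39); (NULL, 59); (NULL, 59)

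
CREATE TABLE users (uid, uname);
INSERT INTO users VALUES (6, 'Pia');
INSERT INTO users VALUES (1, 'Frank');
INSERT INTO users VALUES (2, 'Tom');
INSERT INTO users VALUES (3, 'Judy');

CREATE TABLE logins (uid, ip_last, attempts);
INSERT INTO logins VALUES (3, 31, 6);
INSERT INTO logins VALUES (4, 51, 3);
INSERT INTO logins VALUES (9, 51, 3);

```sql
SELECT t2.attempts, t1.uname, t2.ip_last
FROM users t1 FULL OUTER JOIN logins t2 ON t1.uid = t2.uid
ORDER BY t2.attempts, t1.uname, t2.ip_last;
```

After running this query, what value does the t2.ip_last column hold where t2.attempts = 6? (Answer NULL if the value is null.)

FULL OUTER JOIN keeps every row from both sides; unmatched rows get NULL for the other side's columns.
Matching on t1.uid = t2.uid.
- t1[0] uid=6 → no match; kept with NULLs on the t2 side.
- t1[1] uid=1 → no match; kept with NULLs on the t2 side.
- t1[2] uid=2 → no match; kept with NULLs on the t2 side.
- t1[3] uid=3 → 1 match(es) in t2 → 1 row(s).
- 2 row(s) from t2 found no t1 partner → padded with NULL.

31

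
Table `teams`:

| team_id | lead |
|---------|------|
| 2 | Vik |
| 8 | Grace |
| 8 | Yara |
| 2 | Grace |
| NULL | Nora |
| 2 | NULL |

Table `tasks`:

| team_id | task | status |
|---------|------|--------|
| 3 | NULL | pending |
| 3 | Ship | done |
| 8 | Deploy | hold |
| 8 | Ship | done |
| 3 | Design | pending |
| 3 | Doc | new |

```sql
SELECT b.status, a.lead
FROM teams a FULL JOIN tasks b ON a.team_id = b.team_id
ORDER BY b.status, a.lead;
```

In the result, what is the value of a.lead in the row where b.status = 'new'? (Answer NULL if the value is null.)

FULL OUTER JOIN keeps every row from both sides; unmatched rows get NULL for the other side's columns.
Matching on a.team_id = b.team_id. A NULL in a compared column never satisfies the condition.
- a (team_id=2) has no partner → padded with NULL.
- a (team_id=8) pairs with 2 row(s) of b.
- a (team_id=8) pairs with 2 row(s) of b.
- a (team_id=2) has no partner → padded with NULL.
- a (team_id=NULL) has no partner → padded with NULL.
- a (team_id=2) has no partner → padded with NULL.
- plus 4 unmatched b row(s), each kept with NULL a columns.

NULL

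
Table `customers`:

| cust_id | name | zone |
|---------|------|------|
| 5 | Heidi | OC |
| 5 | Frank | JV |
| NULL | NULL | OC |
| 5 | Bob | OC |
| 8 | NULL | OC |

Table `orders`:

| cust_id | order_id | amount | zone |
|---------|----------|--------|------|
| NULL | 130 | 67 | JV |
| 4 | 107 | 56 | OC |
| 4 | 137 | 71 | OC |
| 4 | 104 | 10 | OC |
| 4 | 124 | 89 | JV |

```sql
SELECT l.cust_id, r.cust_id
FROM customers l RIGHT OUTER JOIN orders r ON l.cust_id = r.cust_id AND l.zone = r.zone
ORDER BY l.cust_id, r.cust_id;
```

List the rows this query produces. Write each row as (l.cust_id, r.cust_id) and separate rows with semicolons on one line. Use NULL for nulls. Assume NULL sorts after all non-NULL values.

(NULL, 4); (NULL, 4); (NULL, 4); (NULL, 4); (NULL, NULL)

RIGHT JOIN keeps every row from `orders`; unmatched rows get NULL for `customers`'s columns.
Matching on l.cust_id = r.cust_id AND l.zone = r.zone. A NULL in a compared column never satisfies the condition.
- cust_id=5, zone=OC: no matching r row.
- cust_id=5, zone=JV: no matching r row.
- cust_id=NULL, zone=OC: no matching r row.
- cust_id=5, zone=OC: no matching r row.
- cust_id=8, zone=OC: no matching r row.
- plus 5 unmatched r row(s), each kept with NULL l columns.
After projecting and ordering:
l.cust_id | r.cust_id
NULL | 4
NULL | 4
NULL | 4
NULL | 4
NULL | NULL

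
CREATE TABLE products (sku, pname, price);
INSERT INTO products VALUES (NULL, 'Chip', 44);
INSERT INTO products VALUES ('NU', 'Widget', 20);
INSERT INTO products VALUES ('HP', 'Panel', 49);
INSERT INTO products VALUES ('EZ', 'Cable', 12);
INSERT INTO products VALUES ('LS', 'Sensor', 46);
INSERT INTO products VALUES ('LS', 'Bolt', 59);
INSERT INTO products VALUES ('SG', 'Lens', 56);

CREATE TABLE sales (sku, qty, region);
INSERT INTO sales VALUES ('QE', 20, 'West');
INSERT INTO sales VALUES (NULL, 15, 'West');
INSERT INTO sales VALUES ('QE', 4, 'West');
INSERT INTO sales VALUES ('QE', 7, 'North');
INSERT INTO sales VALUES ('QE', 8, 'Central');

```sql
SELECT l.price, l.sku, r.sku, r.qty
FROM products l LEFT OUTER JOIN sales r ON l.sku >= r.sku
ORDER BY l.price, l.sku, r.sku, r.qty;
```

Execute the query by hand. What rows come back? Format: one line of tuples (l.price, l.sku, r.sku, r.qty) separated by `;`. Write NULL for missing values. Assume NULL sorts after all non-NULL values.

(12, EZ, NULL, NULL); (20, NU, NULL, NULL); (44, NULL, NULL, NULL); (46, LS, NULL, NULL); (49, HP, NULL, NULL); (56, SG, QE, 4); (56, SG, QE, 7); (56, SG, QE, 8); (56, SG, QE, 20); (59, LS, NULL, NULL)

LEFT JOIN keeps every row from `products`; unmatched rows get NULL for `sales`'s columns.
Matching on l.sku >= r.sku. A NULL in a compared column never satisfies the condition.
- sku=NULL: no r row matches, row kept with r columns NULL.
- sku=NU: no r row matches, row kept with r columns NULL.
- sku=HP: no r row matches, row kept with r columns NULL.
- sku=EZ: no r row matches, row kept with r columns NULL.
- sku=LS: no r row matches, row kept with r columns NULL.
- sku=LS: no r row matches, row kept with r columns NULL.
- sku=SG: 4 matching r row(s), so 4 row(s) emitted.
After projecting and ordering:
l.price | l.sku | r.sku | r.qty
12 | EZ | NULL | NULL
20 | NU | NULL | NULL
44 | NULL | NULL | NULL
46 | LS | NULL | NULL
49 | HP | NULL | NULL
56 | SG | QE | 4
56 | SG | QE | 7
56 | SG | QE | 8
56 | SG | QE | 20
59 | LS | NULL | NULL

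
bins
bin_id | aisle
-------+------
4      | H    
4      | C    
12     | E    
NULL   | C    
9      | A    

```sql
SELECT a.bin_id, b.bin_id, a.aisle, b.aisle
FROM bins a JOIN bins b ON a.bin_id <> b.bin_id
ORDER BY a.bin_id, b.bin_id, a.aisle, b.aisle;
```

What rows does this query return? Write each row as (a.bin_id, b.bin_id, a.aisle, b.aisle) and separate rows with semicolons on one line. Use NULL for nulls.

(4, 9, C, A); (4, 9, H, A); (4, 12, C, E); (4, 12, H, E); (9, 4, A, C); (9, 4, A, H); (9, 12, A, E); (12, 4, E, C); (12, 4, E, H); (12, 9, E, A)

INNER JOIN keeps only pairs where the ON condition holds.
Matching on a.bin_id <> b.bin_id. A NULL in a compared column never satisfies the condition.
- a[0] bin_id=4 → 2 match(es) in b → 2 row(s).
- a[1] bin_id=4 → 2 match(es) in b → 2 row(s).
- a[2] bin_id=12 → 3 match(es) in b → 3 row(s).
- a[3] bin_id=NULL → no match; dropped.
- a[4] bin_id=9 → 3 match(es) in b → 3 row(s).
After projecting and ordering:
a.bin_id | b.bin_id | a.aisle | b.aisle
4 | 9 | C | A
4 | 9 | H | A
4 | 12 | C | E
4 | 12 | H | E
9 | 4 | A | C
9 | 4 | A | H
9 | 12 | A | E
12 | 4 | E | C
12 | 4 | E | H
12 | 9 | E | A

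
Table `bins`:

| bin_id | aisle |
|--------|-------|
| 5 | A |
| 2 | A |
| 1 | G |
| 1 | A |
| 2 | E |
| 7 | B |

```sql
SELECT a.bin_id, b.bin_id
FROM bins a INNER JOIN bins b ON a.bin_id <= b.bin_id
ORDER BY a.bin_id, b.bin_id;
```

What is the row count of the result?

INNER JOIN keeps only pairs where the ON condition holds.
Matching on a.bin_id <= b.bin_id.
- a row (bin_id=5): matches 2 b row(s) → 2 output row(s).
- a row (bin_id=2): matches 4 b row(s) → 4 output row(s).
- a row (bin_id=1): matches 6 b row(s) → 6 output row(s).
- a row (bin_id=1): matches 6 b row(s) → 6 output row(s).
- a row (bin_id=2): matches 4 b row(s) → 4 output row(s).
- a row (bin_id=7): matches 1 b row(s) → 1 output row(s).
Total: 23 rows.

23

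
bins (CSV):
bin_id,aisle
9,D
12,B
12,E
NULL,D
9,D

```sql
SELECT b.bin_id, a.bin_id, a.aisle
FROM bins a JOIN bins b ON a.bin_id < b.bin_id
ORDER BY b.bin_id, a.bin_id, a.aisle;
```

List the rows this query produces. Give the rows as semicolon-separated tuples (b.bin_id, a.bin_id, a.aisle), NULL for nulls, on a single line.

(12, 9, D); (12, 9, D); (12, 9, D); (12, 9, D)

INNER JOIN keeps only pairs where the ON condition holds.
Matching on a.bin_id < b.bin_id. A NULL in a compared column never satisfies the condition.
- a row (bin_id=9): matches 2 b row(s) → 2 output row(s).
- a row (bin_id=12): no match → dropped.
- a row (bin_id=12): no match → dropped.
- a row (bin_id=NULL): no match → dropped.
- a row (bin_id=9): matches 2 b row(s) → 2 output row(s).
After projecting and ordering:
b.bin_id | a.bin_id | a.aisle
12 | 9 | D
12 | 9 | D
12 | 9 | D
12 | 9 | D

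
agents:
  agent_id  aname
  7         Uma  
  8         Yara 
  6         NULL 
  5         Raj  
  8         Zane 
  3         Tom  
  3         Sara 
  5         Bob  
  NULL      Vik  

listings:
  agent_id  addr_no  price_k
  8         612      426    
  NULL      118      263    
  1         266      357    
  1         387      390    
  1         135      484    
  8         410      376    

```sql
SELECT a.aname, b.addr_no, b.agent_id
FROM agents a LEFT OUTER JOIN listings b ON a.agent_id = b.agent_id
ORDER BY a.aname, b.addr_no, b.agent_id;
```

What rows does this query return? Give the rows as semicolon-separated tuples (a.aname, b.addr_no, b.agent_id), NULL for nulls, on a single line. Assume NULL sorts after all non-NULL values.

(Bob, NULL, NULL); (Raj, NULL, NULL); (Sara, NULL, NULL); (Tom, NULL, NULL); (Uma, NULL, NULL); (Vik, NULL, NULL); (Yara, 410, 8); (Yara, 612, 8); (Zane, 410, 8); (Zane, 612, 8); (NULL, NULL, NULL)

LEFT JOIN keeps every row from `agents`; unmatched rows get NULL for `listings`'s columns.
Matching on a.agent_id = b.agent_id. A NULL in a compared column never satisfies the condition.
- a row (agent_id=7): no match → kept, b columns NULL.
- a row (agent_id=8): matches 2 b row(s) → 2 output row(s).
- a row (agent_id=6): no match → kept, b columns NULL.
- a row (agent_id=5): no match → kept, b columns NULL.
- a row (agent_id=8): matches 2 b row(s) → 2 output row(s).
- a row (agent_id=3): no match → kept, b columns NULL.
- a row (agent_id=3): no match → kept, b columns NULL.
- a row (agent_id=5): no match → kept, b columns NULL.
- a row (agent_id=NULL): no match → kept, b columns NULL.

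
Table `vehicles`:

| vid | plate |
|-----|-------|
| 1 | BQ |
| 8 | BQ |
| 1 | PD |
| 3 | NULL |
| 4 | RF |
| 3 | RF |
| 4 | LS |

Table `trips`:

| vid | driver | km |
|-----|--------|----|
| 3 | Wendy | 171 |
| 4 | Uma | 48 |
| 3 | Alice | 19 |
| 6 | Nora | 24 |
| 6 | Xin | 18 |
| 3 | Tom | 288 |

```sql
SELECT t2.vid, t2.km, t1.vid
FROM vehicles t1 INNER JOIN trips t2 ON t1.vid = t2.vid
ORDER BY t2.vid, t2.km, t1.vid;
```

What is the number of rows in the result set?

8

INNER JOIN keeps only pairs where the ON condition holds.
Matching on t1.vid = t2.vid.
Matched pairs: 8.
Total: 8 rows.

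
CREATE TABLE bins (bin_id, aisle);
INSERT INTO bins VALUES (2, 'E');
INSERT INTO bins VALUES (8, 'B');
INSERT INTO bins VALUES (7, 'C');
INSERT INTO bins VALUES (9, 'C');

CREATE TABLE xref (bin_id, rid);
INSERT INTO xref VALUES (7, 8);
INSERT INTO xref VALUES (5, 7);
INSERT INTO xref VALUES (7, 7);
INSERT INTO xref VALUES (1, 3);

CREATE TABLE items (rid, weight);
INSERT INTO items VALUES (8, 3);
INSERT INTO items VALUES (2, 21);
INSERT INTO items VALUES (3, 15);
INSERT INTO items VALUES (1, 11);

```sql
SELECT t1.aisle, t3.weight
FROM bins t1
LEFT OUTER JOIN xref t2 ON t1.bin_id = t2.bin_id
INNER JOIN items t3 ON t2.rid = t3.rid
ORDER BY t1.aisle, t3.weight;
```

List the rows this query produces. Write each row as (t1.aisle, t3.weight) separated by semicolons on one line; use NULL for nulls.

Evaluate left to right. First `bins t1 LEFT JOIN xref t2` on bin_id: 5 row(s).
Then INNER JOIN `items t3` on rid: keep only rows whose t2.rid appears in t3.

(C, 3)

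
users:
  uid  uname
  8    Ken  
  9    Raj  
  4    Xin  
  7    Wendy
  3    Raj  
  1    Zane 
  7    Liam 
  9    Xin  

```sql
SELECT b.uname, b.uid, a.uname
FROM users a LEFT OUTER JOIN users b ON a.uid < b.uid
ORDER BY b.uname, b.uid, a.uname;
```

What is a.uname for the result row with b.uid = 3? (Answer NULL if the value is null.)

Zane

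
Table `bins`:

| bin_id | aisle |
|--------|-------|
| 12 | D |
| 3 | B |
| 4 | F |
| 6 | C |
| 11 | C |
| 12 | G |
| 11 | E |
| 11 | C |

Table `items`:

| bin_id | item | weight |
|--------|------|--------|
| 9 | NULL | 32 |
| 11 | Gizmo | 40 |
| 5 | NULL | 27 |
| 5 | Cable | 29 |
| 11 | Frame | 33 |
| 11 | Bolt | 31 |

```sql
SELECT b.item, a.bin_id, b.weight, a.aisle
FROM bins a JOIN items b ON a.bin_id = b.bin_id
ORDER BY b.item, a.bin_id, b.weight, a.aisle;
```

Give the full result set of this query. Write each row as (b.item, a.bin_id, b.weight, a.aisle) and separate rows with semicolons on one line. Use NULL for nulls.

(Bolt, 11, 31, C); (Bolt, 11, 31, C); (Bolt, 11, 31, E); (Frame, 11, 33, C); (Frame, 11, 33, C); (Frame, 11, 33, E); (Gizmo, 11, 40, C); (Gizmo, 11, 40, C); (Gizmo, 11, 40, E)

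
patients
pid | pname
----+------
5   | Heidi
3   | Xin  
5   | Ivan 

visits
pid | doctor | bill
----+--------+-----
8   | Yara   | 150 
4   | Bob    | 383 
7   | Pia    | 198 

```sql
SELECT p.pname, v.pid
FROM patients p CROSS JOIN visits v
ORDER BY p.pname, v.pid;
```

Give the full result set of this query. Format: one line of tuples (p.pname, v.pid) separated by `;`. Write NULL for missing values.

(Heidi, 4); (Heidi, 7); (Heidi, 8); (Ivan, 4); (Ivan, 7); (Ivan, 8); (Xin, 4); (Xin, 7); (Xin, 8)

CROSS JOIN pairs every row of `patients` with every row of `visits`: 3 × 3 = 9 rows.
After projecting and ordering:
p.pname | v.pid
Heidi | 4
Heidi | 7
Heidi | 8
Ivan | 4
Ivan | 7
Ivan | 8
Xin | 4
Xin | 7
Xin | 8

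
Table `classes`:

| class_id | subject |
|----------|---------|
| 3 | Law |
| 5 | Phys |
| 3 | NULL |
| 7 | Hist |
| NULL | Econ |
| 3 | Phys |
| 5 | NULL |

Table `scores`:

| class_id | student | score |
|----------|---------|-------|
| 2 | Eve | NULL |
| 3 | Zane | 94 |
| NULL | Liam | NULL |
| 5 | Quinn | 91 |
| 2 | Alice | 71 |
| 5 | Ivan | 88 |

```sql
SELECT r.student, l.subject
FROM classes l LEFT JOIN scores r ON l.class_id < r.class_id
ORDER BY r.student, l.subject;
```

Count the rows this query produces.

10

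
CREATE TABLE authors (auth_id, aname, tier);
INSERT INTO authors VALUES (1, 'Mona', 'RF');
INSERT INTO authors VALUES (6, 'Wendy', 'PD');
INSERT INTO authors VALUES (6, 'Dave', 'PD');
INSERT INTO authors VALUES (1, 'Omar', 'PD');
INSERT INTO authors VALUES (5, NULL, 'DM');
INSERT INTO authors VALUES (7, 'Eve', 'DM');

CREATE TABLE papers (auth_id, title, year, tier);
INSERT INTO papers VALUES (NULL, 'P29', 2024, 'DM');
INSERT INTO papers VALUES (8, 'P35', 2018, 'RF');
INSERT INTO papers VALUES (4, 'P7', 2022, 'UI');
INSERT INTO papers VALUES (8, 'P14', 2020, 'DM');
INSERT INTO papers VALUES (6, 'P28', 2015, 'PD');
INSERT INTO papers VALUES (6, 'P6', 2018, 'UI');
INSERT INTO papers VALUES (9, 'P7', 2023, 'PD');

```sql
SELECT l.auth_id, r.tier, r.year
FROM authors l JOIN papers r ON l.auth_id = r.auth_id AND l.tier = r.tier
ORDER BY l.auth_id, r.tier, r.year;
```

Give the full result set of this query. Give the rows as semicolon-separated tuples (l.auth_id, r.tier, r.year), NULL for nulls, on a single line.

(6, PD, 2015); (6, PD, 2015)

INNER JOIN keeps only pairs where the ON condition holds.
Matching on l.auth_id = r.auth_id AND l.tier = r.tier. A NULL in a compared column never satisfies the condition.
- auth_id=1, tier=RF: no matching r row, dropped.
- auth_id=6, tier=PD: 1 matching r row(s), so 1 row(s) emitted.
- auth_id=6, tier=PD: 1 matching r row(s), so 1 row(s) emitted.
- auth_id=1, tier=PD: no matching r row, dropped.
- auth_id=5, tier=DM: no matching r row, dropped.
- auth_id=7, tier=DM: no matching r row, dropped.
After projecting and ordering:
l.auth_id | r.tier | r.year
6 | PD | 2015
6 | PD | 2015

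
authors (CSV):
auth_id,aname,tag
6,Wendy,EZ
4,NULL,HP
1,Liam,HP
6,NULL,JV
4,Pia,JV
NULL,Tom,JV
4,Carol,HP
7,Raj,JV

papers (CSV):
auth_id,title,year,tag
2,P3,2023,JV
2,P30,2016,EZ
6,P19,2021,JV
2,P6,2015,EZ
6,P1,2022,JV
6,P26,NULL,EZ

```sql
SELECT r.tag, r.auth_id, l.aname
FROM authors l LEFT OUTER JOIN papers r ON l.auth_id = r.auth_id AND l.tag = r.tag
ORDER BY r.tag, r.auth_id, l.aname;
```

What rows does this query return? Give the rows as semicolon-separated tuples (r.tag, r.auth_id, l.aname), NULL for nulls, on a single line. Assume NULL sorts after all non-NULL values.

(EZ, 6, Wendy); (JV, 6, NULL); (JV, 6, NULL); (NULL, NULL, Carol); (NULL, NULL, Liam); (NULL, NULL, Pia); (NULL, NULL, Raj); (NULL, NULL, Tom); (NULL, NULL, NULL)

LEFT JOIN keeps every row from `authors`; unmatched rows get NULL for `papers`'s columns.
Matching on l.auth_id = r.auth_id AND l.tag = r.tag. A NULL in a compared column never satisfies the condition.
- l row (auth_id=6, tag=EZ): matches 1 r row(s) → 1 output row(s).
- l row (auth_id=4, tag=HP): no match → kept, r columns NULL.
- l row (auth_id=1, tag=HP): no match → kept, r columns NULL.
- l row (auth_id=6, tag=JV): matches 2 r row(s) → 2 output row(s).
- l row (auth_id=4, tag=JV): no match → kept, r columns NULL.
- l row (auth_id=NULL, tag=JV): no match → kept, r columns NULL.
- l row (auth_id=4, tag=HP): no match → kept, r columns NULL.
- l row (auth_id=7, tag=JV): no match → kept, r columns NULL.
After projecting and ordering:
r.tag | r.auth_id | l.aname
EZ | 6 | Wendy
JV | 6 | NULL
JV | 6 | NULL
NULL | NULL | Carol
NULL | NULL | Liam
NULL | NULL | Pia
NULL | NULL | Raj
NULL | NULL | Tom
NULL | NULL | NULL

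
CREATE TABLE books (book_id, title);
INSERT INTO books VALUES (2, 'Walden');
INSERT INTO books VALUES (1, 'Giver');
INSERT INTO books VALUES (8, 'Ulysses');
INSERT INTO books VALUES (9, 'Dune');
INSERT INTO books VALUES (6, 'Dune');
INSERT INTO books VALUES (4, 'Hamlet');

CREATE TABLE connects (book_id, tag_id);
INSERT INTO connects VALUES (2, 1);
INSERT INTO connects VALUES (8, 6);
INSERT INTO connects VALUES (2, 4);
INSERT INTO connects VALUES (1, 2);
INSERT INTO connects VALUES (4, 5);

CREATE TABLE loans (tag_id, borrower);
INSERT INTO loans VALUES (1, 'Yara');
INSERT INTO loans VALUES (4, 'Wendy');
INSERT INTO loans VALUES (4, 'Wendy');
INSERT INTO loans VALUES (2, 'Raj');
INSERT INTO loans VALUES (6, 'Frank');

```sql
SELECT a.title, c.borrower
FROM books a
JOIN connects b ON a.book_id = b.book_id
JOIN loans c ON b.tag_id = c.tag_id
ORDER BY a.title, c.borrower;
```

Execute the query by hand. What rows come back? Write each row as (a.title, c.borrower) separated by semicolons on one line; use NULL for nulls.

Evaluate left to right. First `books a INNER JOIN connects b` on book_id: 5 row(s).
Then INNER JOIN `loans c` on tag_id: keep only rows whose b.tag_id appears in c.

(Giver, Raj); (Ulysses, Frank); (Walden, Wendy); (Walden, Wendy); (Walden, Yara)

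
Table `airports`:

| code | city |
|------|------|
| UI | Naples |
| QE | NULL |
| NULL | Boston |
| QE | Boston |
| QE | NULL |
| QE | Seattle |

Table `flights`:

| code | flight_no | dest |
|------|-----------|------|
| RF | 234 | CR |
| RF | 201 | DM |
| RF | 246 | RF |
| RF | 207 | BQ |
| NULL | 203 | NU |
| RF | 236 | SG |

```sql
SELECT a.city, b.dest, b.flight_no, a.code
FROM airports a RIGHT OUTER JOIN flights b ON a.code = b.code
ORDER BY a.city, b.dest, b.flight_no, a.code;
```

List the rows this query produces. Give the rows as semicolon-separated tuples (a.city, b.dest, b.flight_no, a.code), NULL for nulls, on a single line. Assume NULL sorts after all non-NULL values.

(NULL, BQ, 207, NULL); (NULL, CR, 234, NULL); (NULL, DM, 201, NULL); (NULL, NU, 203, NULL); (NULL, RF, 246, NULL); (NULL, SG, 236, NULL)

RIGHT JOIN keeps every row from `flights`; unmatched rows get NULL for `airports`'s columns.
Matching on a.code = b.code. A NULL in a compared column never satisfies the condition.
Matched pairs: 0; unmatched b rows kept: 6.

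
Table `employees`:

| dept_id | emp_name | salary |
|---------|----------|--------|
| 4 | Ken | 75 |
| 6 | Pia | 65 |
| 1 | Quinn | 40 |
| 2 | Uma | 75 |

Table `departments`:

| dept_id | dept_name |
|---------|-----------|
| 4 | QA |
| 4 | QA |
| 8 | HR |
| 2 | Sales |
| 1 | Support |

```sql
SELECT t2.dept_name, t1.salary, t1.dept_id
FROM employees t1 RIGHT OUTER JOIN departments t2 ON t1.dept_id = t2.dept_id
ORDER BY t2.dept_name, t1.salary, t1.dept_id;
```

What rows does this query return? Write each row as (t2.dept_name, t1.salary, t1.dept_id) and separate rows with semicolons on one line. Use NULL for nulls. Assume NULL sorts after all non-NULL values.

(HR, NULL, NULL); (QA, 75, 4); (QA, 75, 4); (Sales, 75, 2); (Support, 40, 1)

RIGHT JOIN keeps every row from `departments`; unmatched rows get NULL for `employees`'s columns.
Matching on t1.dept_id = t2.dept_id.
- t1[0] dept_id=4 → 2 match(es) in t2 → 2 row(s).
- t1[1] dept_id=6 → no match.
- t1[2] dept_id=1 → 1 match(es) in t2 → 1 row(s).
- t1[3] dept_id=2 → 1 match(es) in t2 → 1 row(s).
- 1 t2 row(s) had no t1 match → kept, t1 columns NULL.
After projecting and ordering:
t2.dept_name | t1.salary | t1.dept_id
HR | NULL | NULL
QA | 75 | 4
QA | 75 | 4
Sales | 75 | 2
Support | 40 | 1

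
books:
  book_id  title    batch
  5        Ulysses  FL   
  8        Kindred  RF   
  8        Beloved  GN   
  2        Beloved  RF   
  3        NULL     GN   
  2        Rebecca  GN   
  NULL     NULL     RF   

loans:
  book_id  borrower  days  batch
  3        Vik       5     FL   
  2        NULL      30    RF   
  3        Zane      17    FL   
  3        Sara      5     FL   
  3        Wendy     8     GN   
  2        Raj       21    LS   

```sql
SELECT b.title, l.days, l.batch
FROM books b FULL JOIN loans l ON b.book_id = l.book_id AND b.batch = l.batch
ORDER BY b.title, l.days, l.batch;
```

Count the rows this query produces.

11

FULL OUTER JOIN keeps every row from both sides; unmatched rows get NULL for the other side's columns.
Matching on b.book_id = l.book_id AND b.batch = l.batch. A NULL in a compared column never satisfies the condition.
- book_id=5, batch=FL: no l row matches, row kept with l columns NULL.
- book_id=8, batch=RF: no l row matches, row kept with l columns NULL.
- book_id=8, batch=GN: no l row matches, row kept with l columns NULL.
- book_id=2, batch=RF: 1 matching l row(s), so 1 row(s) emitted.
- book_id=3, batch=GN: 1 matching l row(s), so 1 row(s) emitted.
- book_id=2, batch=GN: no l row matches, row kept with l columns NULL.
- book_id=NULL, batch=RF: no l row matches, row kept with l columns NULL.
- 4 l row(s) had no b match → kept, b columns NULL.
Total: 2 matched + 9 padded = 11 rows.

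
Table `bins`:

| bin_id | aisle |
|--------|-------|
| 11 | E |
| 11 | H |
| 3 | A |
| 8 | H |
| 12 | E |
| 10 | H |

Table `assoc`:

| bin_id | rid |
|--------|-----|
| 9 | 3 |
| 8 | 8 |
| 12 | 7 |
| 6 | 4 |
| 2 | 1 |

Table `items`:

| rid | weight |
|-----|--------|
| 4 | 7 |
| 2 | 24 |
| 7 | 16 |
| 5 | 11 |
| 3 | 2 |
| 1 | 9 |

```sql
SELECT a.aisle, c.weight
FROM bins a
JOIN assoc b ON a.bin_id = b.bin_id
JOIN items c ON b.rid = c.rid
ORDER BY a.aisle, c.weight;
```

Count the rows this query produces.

Joins associate left-to-right: bins INNER JOIN assoc on bin_id gives 2 intermediate row(s).
Then INNER JOIN `items c` on rid: keep only rows whose b.rid appears in c.
Result: 1 row(s).

1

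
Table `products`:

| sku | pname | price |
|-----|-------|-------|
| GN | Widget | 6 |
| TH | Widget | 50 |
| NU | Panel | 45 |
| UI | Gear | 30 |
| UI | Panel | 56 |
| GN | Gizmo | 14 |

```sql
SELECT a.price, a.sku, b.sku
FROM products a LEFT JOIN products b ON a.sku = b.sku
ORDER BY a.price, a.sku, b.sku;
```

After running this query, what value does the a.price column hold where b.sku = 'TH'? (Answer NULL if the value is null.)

50

LEFT JOIN keeps every row from `products a`; unmatched rows get NULL for `products b`'s columns.
Matching on a.sku = b.sku.
Matched pairs: 10; unmatched a rows kept: 0.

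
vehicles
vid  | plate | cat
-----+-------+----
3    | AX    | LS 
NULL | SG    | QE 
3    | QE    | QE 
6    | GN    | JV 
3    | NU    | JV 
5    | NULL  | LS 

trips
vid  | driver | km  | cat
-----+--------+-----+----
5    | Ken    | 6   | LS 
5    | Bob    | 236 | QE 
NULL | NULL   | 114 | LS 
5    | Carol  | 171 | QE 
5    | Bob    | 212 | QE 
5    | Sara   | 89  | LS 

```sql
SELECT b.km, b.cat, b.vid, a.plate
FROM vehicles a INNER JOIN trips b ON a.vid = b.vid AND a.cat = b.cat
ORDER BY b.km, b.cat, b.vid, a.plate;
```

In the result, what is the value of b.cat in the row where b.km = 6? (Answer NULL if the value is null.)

LS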